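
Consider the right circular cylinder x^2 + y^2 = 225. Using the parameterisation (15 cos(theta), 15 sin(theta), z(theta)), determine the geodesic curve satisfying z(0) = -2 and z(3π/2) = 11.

Parameterise the cylinder of radius R = 15 as
    r(θ) = (15 cos θ, 15 sin θ, z(θ)).
The arc-length element is
    ds = sqrt(225 + (dz/dθ)^2) dθ,
so the Lagrangian is L = sqrt(225 + z'^2).
L depends on z' only, not on z or θ, so ∂L/∂z = 0 and
    ∂L/∂z' = z' / sqrt(225 + z'^2).
The Euler-Lagrange equation gives
    d/dθ( z' / sqrt(225 + z'^2) ) = 0,
so z' is constant. Integrating once:
    z(θ) = a θ + b,
a helix on the cylinder (a straight line when the cylinder is unrolled). The constants a, b are determined by the endpoint conditions.
With endpoint conditions z(0) = -2 and z(3π/2) = 11: from z(0) = b we get b = -2, and a·3π/2 + -2 = 11 gives a = 26/(3π), so
    z(θ) = (26/(3π)) θ − 2.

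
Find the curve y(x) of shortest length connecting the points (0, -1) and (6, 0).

Arc-length functional: J[y] = ∫ sqrt(1 + (y')^2) dx.
Lagrangian L = sqrt(1 + (y')^2) has no explicit y dependence, so ∂L/∂y = 0 and the Euler-Lagrange equation gives
    d/dx( y' / sqrt(1 + (y')^2) ) = 0  ⇒  y' / sqrt(1 + (y')^2) = const.
Hence y' is constant, so y(x) is affine.
Fitting the endpoints (0, -1) and (6, 0):
    slope m = (0 − (-1)) / (6 − 0) = 1/6,
    intercept c = (-1) − m·0 = -1.
Extremal: y(x) = (1/6) x - 1.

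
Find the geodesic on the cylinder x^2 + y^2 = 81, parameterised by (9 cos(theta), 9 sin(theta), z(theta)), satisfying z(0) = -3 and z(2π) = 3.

Parameterise the cylinder of radius R = 9 as
    r(θ) = (9 cos θ, 9 sin θ, z(θ)).
The arc-length element is
    ds = sqrt(81 + (dz/dθ)^2) dθ,
so the Lagrangian is L = sqrt(81 + z'^2).
L depends on z' only, not on z or θ, so ∂L/∂z = 0 and
    ∂L/∂z' = z' / sqrt(81 + z'^2).
The Euler-Lagrange equation gives
    d/dθ( z' / sqrt(81 + z'^2) ) = 0,
so z' is constant. Integrating once:
    z(θ) = a θ + b,
a helix on the cylinder (a straight line when the cylinder is unrolled). The constants a, b are determined by the endpoint conditions.
With endpoint conditions z(0) = -3 and z(2π) = 3: from z(0) = b we get b = -3, and a·2π + -3 = 3 gives a = 3/π, so
    z(θ) = (3/π) θ − 3.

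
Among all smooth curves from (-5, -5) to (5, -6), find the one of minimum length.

Arc-length functional: J[y] = ∫ sqrt(1 + (y')^2) dx.
Lagrangian L = sqrt(1 + (y')^2) has no explicit y dependence, so ∂L/∂y = 0 and the Euler-Lagrange equation gives
    d/dx( y' / sqrt(1 + (y')^2) ) = 0  ⇒  y' / sqrt(1 + (y')^2) = const.
Hence y' is constant, so y(x) is affine.
Fitting the endpoints (-5, -5) and (5, -6):
    slope m = ((-6) − (-5)) / (5 − (-5)) = -1/10,
    intercept c = (-5) − m·(-5) = -11/2.
Extremal: y(x) = (-1/10) x - 11/2.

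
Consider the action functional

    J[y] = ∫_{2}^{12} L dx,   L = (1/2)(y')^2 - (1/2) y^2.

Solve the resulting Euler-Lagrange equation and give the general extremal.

The Lagrangian is L = (1/2)(y')^2 - (1/2) y^2.
∂L/∂y = -y.
∂L/∂y' = y'.
The Euler-Lagrange equation d/dx(∂L/∂y') − ∂L/∂y = 0 becomes:
    y'' + y = 0
General solution: y(x) = A sin(x) + B cos(x), where A and B are arbitrary constants fixed by the endpoint conditions.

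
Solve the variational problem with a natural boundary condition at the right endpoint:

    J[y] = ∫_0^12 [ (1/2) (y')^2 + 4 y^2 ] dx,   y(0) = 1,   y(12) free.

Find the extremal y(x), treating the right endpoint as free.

The Lagrangian L = (1/2) (y')^2 + 4 y^2 gives
    ∂L/∂y = 8 y,   ∂L/∂y' = y'.
Euler-Lagrange: y'' − 8 y = 0.
With k = sqrt(8), the general solution is
    y(x) = A cosh(sqrt(8) x) + B sinh(sqrt(8) x).
Fixed left endpoint y(0) = 1 ⇒ A = 1.
The right endpoint x = 12 is free, so the natural (transversality) condition is ∂L/∂y' |_{x=12} = 0, i.e. y'(12) = 0.
Compute y'(x) = A k sinh(k x) + B k cosh(k x), so
    y'(12) = A k sinh(k·12) + B k cosh(k·12) = 0
    ⇒ B = −A tanh(k·12) = − tanh(sqrt(8)·12).
Therefore the extremal is
    y(x) = cosh(sqrt(8) x) − tanh(sqrt(8)·12) sinh(sqrt(8) x).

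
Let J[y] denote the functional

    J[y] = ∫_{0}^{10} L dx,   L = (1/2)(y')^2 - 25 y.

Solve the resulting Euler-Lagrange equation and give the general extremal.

The Lagrangian is L = (1/2)(y')^2 - 25 y.
∂L/∂y = -25.
∂L/∂y' = y'.
The Euler-Lagrange equation d/dx(∂L/∂y') − ∂L/∂y = 0 becomes:
    y'' + 25 = 0
General solution: y(x) = -(25/2) x^2 + A x + B, where A and B are arbitrary constants fixed by the endpoint conditions.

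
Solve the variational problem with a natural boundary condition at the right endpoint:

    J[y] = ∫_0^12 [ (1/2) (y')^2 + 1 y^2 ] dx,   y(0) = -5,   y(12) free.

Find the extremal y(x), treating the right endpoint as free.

The Lagrangian L = (1/2) (y')^2 + 1 y^2 gives
    ∂L/∂y = 2 y,   ∂L/∂y' = y'.
Euler-Lagrange: y'' − 2 y = 0.
With k = sqrt(2), the general solution is
    y(x) = A cosh(sqrt(2) x) + B sinh(sqrt(2) x).
Fixed left endpoint y(0) = -5 ⇒ A = -5.
The right endpoint x = 12 is free, so the natural (transversality) condition is ∂L/∂y' |_{x=12} = 0, i.e. y'(12) = 0.
Compute y'(x) = A k sinh(k x) + B k cosh(k x), so
    y'(12) = A k sinh(k·12) + B k cosh(k·12) = 0
    ⇒ B = −A tanh(k·12) = 5 tanh(sqrt(2)·12).
Therefore the extremal is
    y(x) = −5 cosh(sqrt(2) x) + 5 tanh(sqrt(2)·12) sinh(sqrt(2) x).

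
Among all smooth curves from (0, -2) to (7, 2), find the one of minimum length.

Arc-length functional: J[y] = ∫ sqrt(1 + (y')^2) dx.
Lagrangian L = sqrt(1 + (y')^2) has no explicit y dependence, so ∂L/∂y = 0 and the Euler-Lagrange equation gives
    d/dx( y' / sqrt(1 + (y')^2) ) = 0  ⇒  y' / sqrt(1 + (y')^2) = const.
Hence y' is constant, so y(x) is affine.
Fitting the endpoints (0, -2) and (7, 2):
    slope m = (2 − (-2)) / (7 − 0) = 4/7,
    intercept c = (-2) − m·0 = -2.
Extremal: y(x) = (4/7) x - 2.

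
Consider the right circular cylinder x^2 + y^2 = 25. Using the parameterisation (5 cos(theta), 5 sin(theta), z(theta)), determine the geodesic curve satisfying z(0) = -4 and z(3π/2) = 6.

Parameterise the cylinder of radius R = 5 as
    r(θ) = (5 cos θ, 5 sin θ, z(θ)).
The arc-length element is
    ds = sqrt(25 + (dz/dθ)^2) dθ,
so the Lagrangian is L = sqrt(25 + z'^2).
L depends on z' only, not on z or θ, so ∂L/∂z = 0 and
    ∂L/∂z' = z' / sqrt(25 + z'^2).
The Euler-Lagrange equation gives
    d/dθ( z' / sqrt(25 + z'^2) ) = 0,
so z' is constant. Integrating once:
    z(θ) = a θ + b,
a helix on the cylinder (a straight line when the cylinder is unrolled). The constants a, b are determined by the endpoint conditions.
With endpoint conditions z(0) = -4 and z(3π/2) = 6: from z(0) = b we get b = -4, and a·3π/2 + -4 = 6 gives a = 20/(3π), so
    z(θ) = (20/(3π)) θ − 4.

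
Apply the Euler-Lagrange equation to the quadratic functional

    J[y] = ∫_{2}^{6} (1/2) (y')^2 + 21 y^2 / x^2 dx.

The Lagrangian is L = (1/2) (y')^2 + 21 y^2 / x^2.
Compute ∂L/∂y = 42y/x^2, ∂L/∂y' = y'.
The Euler-Lagrange equation d/dx(∂L/∂y') − ∂L/∂y = 0 reduces to
    y'' − 42/x^2 · y = 0  (x > 0).
Its general solution is
    y(x) = A x^7 + B x^(-6),
with A, B fixed by the endpoint conditions.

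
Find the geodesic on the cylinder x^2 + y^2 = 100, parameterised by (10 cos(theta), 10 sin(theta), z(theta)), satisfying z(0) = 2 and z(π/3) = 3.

Parameterise the cylinder of radius R = 10 as
    r(θ) = (10 cos θ, 10 sin θ, z(θ)).
The arc-length element is
    ds = sqrt(100 + (dz/dθ)^2) dθ,
so the Lagrangian is L = sqrt(100 + z'^2).
L depends on z' only, not on z or θ, so ∂L/∂z = 0 and
    ∂L/∂z' = z' / sqrt(100 + z'^2).
The Euler-Lagrange equation gives
    d/dθ( z' / sqrt(100 + z'^2) ) = 0,
so z' is constant. Integrating once:
    z(θ) = a θ + b,
a helix on the cylinder (a straight line when the cylinder is unrolled). The constants a, b are determined by the endpoint conditions.
With endpoint conditions z(0) = 2 and z(π/3) = 3: from z(0) = b we get b = 2, and a·π/3 + 2 = 3 gives a = 3/π, so
    z(θ) = (3/π) θ + 2.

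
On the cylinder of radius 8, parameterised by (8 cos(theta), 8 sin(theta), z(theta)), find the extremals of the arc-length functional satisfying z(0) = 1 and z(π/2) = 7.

Parameterise the cylinder of radius R = 8 as
    r(θ) = (8 cos θ, 8 sin θ, z(θ)).
The arc-length element is
    ds = sqrt(64 + (dz/dθ)^2) dθ,
so the Lagrangian is L = sqrt(64 + z'^2).
L depends on z' only, not on z or θ, so ∂L/∂z = 0 and
    ∂L/∂z' = z' / sqrt(64 + z'^2).
The Euler-Lagrange equation gives
    d/dθ( z' / sqrt(64 + z'^2) ) = 0,
so z' is constant. Integrating once:
    z(θ) = a θ + b,
a helix on the cylinder (a straight line when the cylinder is unrolled). The constants a, b are determined by the endpoint conditions.
With endpoint conditions z(0) = 1 and z(π/2) = 7: from z(0) = b we get b = 1, and a·π/2 + 1 = 7 gives a = 12/π, so
    z(θ) = (12/π) θ + 1.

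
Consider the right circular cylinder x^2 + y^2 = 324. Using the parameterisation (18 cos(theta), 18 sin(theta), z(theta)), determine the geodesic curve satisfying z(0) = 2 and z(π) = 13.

Parameterise the cylinder of radius R = 18 as
    r(θ) = (18 cos θ, 18 sin θ, z(θ)).
The arc-length element is
    ds = sqrt(324 + (dz/dθ)^2) dθ,
so the Lagrangian is L = sqrt(324 + z'^2).
L depends on z' only, not on z or θ, so ∂L/∂z = 0 and
    ∂L/∂z' = z' / sqrt(324 + z'^2).
The Euler-Lagrange equation gives
    d/dθ( z' / sqrt(324 + z'^2) ) = 0,
so z' is constant. Integrating once:
    z(θ) = a θ + b,
a helix on the cylinder (a straight line when the cylinder is unrolled). The constants a, b are determined by the endpoint conditions.
With endpoint conditions z(0) = 2 and z(π) = 13: from z(0) = b we get b = 2, and a·π + 2 = 13 gives a = 11/π, so
    z(θ) = (11/π) θ + 2.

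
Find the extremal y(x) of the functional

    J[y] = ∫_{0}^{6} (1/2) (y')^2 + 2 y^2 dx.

The Lagrangian is L = (1/2) (y')^2 + 2 y^2.
Compute ∂L/∂y = 4y, ∂L/∂y' = y'.
The Euler-Lagrange equation d/dx(∂L/∂y') − ∂L/∂y = 0 reduces to
    y'' − 4 y = 0.
Its general solution is
    y(x) = A e^(2x) + B e^(−2x),
with A, B fixed by the endpoint conditions.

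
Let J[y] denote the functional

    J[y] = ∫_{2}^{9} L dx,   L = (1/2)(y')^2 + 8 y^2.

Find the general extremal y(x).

The Lagrangian is L = (1/2)(y')^2 + 8 y^2.
∂L/∂y = 16y.
∂L/∂y' = y'.
The Euler-Lagrange equation d/dx(∂L/∂y') − ∂L/∂y = 0 becomes:
    y'' - 16 y = 0
General solution: y(x) = A e^(4x) + B e^(-4x), where A and B are arbitrary constants fixed by the endpoint conditions.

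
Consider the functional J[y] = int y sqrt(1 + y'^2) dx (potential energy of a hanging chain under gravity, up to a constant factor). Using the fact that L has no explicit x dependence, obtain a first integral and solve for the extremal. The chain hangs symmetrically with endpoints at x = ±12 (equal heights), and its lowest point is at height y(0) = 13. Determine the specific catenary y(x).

The Lagrangian L(y, y') = y sqrt(1 + y'^2) has no explicit x dependence, so the Beltrami identity applies:
    L − y' ∂L/∂y' = C.
Compute ∂L/∂y' = y · y' / sqrt(1 + y'^2). Then
    L − y' ∂L/∂y'
    = y sqrt(1 + y'^2) − y · y'^2 / sqrt(1 + y'^2)
    = y (1 + y'^2 − y'^2) / sqrt(1 + y'^2)
    = y / sqrt(1 + y'^2) = C.
Squaring gives y^2 = C^2 (1 + y'^2), i.e.
    y'^2 = y^2 / C^2 − 1.
Separating variables,
    dy / sqrt(y^2 − C^2) = dx / C,
and integrating gives arccosh(y / C) = (x − a)/C, so
    y(x) = C cosh((x − a)/C),
the catenary. The constants C and a are fixed by the two endpoint conditions (and, for the hanging-chain problem, the length constraint selects C).
Now fit the given data. The endpoints x = ±12 are symmetric at equal height, so the catenary is even about its minimum: a = 0 and y(x) = C cosh(x/C). The lowest point is y(0) = C cosh(0) = C, and we are told y(0) = 13, so C = 13. Therefore
    y(x) = 13 cosh(x/13),
and at the endpoints
    y(±12) = 13 cosh(12/13).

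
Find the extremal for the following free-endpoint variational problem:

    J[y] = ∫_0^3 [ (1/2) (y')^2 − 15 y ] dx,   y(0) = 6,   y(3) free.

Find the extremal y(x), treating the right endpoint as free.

The Lagrangian L = (1/2) (y')^2 − 15 y gives
    ∂L/∂y = −15,   ∂L/∂y' = y'.
Euler-Lagrange: d/dx(y') − (−15) = 0, i.e. y'' + 15 = 0, so
    y(x) = −(15/2) x^2 + C1 x + C2.
Fixed left endpoint y(0) = 6 ⇒ C2 = 6.
The right endpoint x = 3 is free, so the natural (transversality) condition is ∂L/∂y' |_{x=3} = 0, i.e. y'(3) = 0.
Compute y'(x) = −15 x + C1, so y'(3) = −45 + C1 = 0 ⇒ C1 = 45.
Therefore the extremal is
    y(x) = −(15/2) x^2 + 45 x + 6.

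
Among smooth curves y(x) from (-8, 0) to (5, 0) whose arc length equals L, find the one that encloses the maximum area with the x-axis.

Set up the augmented Lagrangian using a multiplier λ for the length constraint:
    F(y, y') = y − λ sqrt(1 + y'^2).
F has no explicit x dependence, so the Beltrami identity yields a first integral
    F − y' ∂F/∂y' = C.
Compute ∂F/∂y' = −λ y' / sqrt(1 + y'^2). Then
    y − λ sqrt(1 + y'^2) + λ y'^2 / sqrt(1 + y'^2) = C
    ⇒  y − λ / sqrt(1 + y'^2) = C.
Solving for y' and integrating gives
    (x − a)^2 + (y − b)^2 = λ^2,
a circular arc of radius λ. The constants a, b are determined by the endpoint conditions y(-8) = y(5) = 0, and λ is fixed implicitly by the length constraint
    ∫_{-8}^{5} sqrt(1 + y'^2) dx = L.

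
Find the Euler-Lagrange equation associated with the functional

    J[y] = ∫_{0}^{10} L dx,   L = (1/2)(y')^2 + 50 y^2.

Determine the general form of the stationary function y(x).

The Lagrangian is L = (1/2)(y')^2 + 50 y^2.
∂L/∂y = 100y.
∂L/∂y' = y'.
The Euler-Lagrange equation d/dx(∂L/∂y') − ∂L/∂y = 0 becomes:
    y'' - 100 y = 0
General solution: y(x) = A e^(10x) + B e^(-10x), where A and B are arbitrary constants fixed by the endpoint conditions.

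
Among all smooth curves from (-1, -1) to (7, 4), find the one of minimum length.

Arc-length functional: J[y] = ∫ sqrt(1 + (y')^2) dx.
Lagrangian L = sqrt(1 + (y')^2) has no explicit y dependence, so ∂L/∂y = 0 and the Euler-Lagrange equation gives
    d/dx( y' / sqrt(1 + (y')^2) ) = 0  ⇒  y' / sqrt(1 + (y')^2) = const.
Hence y' is constant, so y(x) is affine.
Fitting the endpoints (-1, -1) and (7, 4):
    slope m = (4 − (-1)) / (7 − (-1)) = 5/8,
    intercept c = (-1) − m·(-1) = -3/8.
Extremal: y(x) = (5/8) x - 3/8.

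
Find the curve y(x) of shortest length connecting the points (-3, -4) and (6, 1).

Arc-length functional: J[y] = ∫ sqrt(1 + (y')^2) dx.
Lagrangian L = sqrt(1 + (y')^2) has no explicit y dependence, so ∂L/∂y = 0 and the Euler-Lagrange equation gives
    d/dx( y' / sqrt(1 + (y')^2) ) = 0  ⇒  y' / sqrt(1 + (y')^2) = const.
Hence y' is constant, so y(x) is affine.
Fitting the endpoints (-3, -4) and (6, 1):
    slope m = (1 − (-4)) / (6 − (-3)) = 5/9,
    intercept c = (-4) − m·(-3) = -7/3.
Extremal: y(x) = (5/9) x - 7/3.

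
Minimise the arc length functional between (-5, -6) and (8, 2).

Arc-length functional: J[y] = ∫ sqrt(1 + (y')^2) dx.
Lagrangian L = sqrt(1 + (y')^2) has no explicit y dependence, so ∂L/∂y = 0 and the Euler-Lagrange equation gives
    d/dx( y' / sqrt(1 + (y')^2) ) = 0  ⇒  y' / sqrt(1 + (y')^2) = const.
Hence y' is constant, so y(x) is affine.
Fitting the endpoints (-5, -6) and (8, 2):
    slope m = (2 − (-6)) / (8 − (-5)) = 8/13,
    intercept c = (-6) − m·(-5) = -38/13.
Extremal: y(x) = (8/13) x - 38/13.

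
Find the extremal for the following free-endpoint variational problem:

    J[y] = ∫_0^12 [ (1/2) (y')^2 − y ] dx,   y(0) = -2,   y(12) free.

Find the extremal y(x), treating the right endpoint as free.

The Lagrangian L = (1/2) (y')^2 − y gives
    ∂L/∂y = −1,   ∂L/∂y' = y'.
Euler-Lagrange: d/dx(y') − (−1) = 0, i.e. y'' + 1 = 0, so
    y(x) = −(1/2) x^2 + C1 x + C2.
Fixed left endpoint y(0) = -2 ⇒ C2 = -2.
The right endpoint x = 12 is free, so the natural (transversality) condition is ∂L/∂y' |_{x=12} = 0, i.e. y'(12) = 0.
Compute y'(x) = −1 x + C1, so y'(12) = −12 + C1 = 0 ⇒ C1 = 12.
Therefore the extremal is
    y(x) = −x^2/2 + 12 x − 2.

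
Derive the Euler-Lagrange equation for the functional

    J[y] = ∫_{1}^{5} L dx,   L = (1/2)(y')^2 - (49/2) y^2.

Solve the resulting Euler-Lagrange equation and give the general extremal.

The Lagrangian is L = (1/2)(y')^2 - (49/2) y^2.
∂L/∂y = -49y.
∂L/∂y' = y'.
The Euler-Lagrange equation d/dx(∂L/∂y') − ∂L/∂y = 0 becomes:
    y'' + 49 y = 0
General solution: y(x) = A sin(7x) + B cos(7x), where A and B are arbitrary constants fixed by the endpoint conditions.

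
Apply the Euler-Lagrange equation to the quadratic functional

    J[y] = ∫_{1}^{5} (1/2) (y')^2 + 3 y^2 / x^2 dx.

The Lagrangian is L = (1/2) (y')^2 + 3 y^2 / x^2.
Compute ∂L/∂y = 6y/x^2, ∂L/∂y' = y'.
The Euler-Lagrange equation d/dx(∂L/∂y') − ∂L/∂y = 0 reduces to
    y'' − 6/x^2 · y = 0  (x > 0).
Its general solution is
    y(x) = A x^3 + B x^(-2),
with A, B fixed by the endpoint conditions.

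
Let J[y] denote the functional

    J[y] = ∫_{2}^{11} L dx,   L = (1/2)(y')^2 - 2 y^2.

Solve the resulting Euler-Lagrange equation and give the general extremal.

The Lagrangian is L = (1/2)(y')^2 - 2 y^2.
∂L/∂y = -4y.
∂L/∂y' = y'.
The Euler-Lagrange equation d/dx(∂L/∂y') − ∂L/∂y = 0 becomes:
    y'' + 4 y = 0
General solution: y(x) = A sin(2x) + B cos(2x), where A and B are arbitrary constants fixed by the endpoint conditions.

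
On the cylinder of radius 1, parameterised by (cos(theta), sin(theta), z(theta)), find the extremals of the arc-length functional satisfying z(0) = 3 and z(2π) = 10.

Parameterise the cylinder of radius R = 1 as
    r(θ) = (cos θ, sin θ, z(θ)).
The arc-length element is
    ds = sqrt(1 + (dz/dθ)^2) dθ,
so the Lagrangian is L = sqrt(1 + z'^2).
L depends on z' only, not on z or θ, so ∂L/∂z = 0 and
    ∂L/∂z' = z' / sqrt(1 + z'^2).
The Euler-Lagrange equation gives
    d/dθ( z' / sqrt(1 + z'^2) ) = 0,
so z' is constant. Integrating once:
    z(θ) = a θ + b,
a helix on the cylinder (a straight line when the cylinder is unrolled). The constants a, b are determined by the endpoint conditions.
With endpoint conditions z(0) = 3 and z(2π) = 10: from z(0) = b we get b = 3, and a·2π + 3 = 10 gives a = 7/(2π), so
    z(θ) = (7/(2π)) θ + 3.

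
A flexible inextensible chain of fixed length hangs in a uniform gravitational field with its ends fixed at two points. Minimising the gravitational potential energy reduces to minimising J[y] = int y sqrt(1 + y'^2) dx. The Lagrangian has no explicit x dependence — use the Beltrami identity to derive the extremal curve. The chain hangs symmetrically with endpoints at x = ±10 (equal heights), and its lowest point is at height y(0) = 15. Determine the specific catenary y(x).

The Lagrangian L(y, y') = y sqrt(1 + y'^2) has no explicit x dependence, so the Beltrami identity applies:
    L − y' ∂L/∂y' = C.
Compute ∂L/∂y' = y · y' / sqrt(1 + y'^2). Then
    L − y' ∂L/∂y'
    = y sqrt(1 + y'^2) − y · y'^2 / sqrt(1 + y'^2)
    = y (1 + y'^2 − y'^2) / sqrt(1 + y'^2)
    = y / sqrt(1 + y'^2) = C.
Squaring gives y^2 = C^2 (1 + y'^2), i.e.
    y'^2 = y^2 / C^2 − 1.
Separating variables,
    dy / sqrt(y^2 − C^2) = dx / C,
and integrating gives arccosh(y / C) = (x − a)/C, so
    y(x) = C cosh((x − a)/C),
the catenary. The constants C and a are fixed by the two endpoint conditions (and, for the hanging-chain problem, the length constraint selects C).
Now fit the given data. The endpoints x = ±10 are symmetric at equal height, so the catenary is even about its minimum: a = 0 and y(x) = C cosh(x/C). The lowest point is y(0) = C cosh(0) = C, and we are told y(0) = 15, so C = 15. Therefore
    y(x) = 15 cosh(x/15),
and at the endpoints
    y(±10) = 15 cosh(10/15).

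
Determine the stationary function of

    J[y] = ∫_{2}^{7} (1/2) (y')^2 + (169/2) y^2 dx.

The Lagrangian is L = (1/2) (y')^2 + (169/2) y^2.
Compute ∂L/∂y = 169y, ∂L/∂y' = y'.
The Euler-Lagrange equation d/dx(∂L/∂y') − ∂L/∂y = 0 reduces to
    y'' − 169 y = 0.
Its general solution is
    y(x) = A e^(13x) + B e^(−13x),
with A, B fixed by the endpoint conditions.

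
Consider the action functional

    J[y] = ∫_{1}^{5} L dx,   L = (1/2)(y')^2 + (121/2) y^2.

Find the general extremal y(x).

The Lagrangian is L = (1/2)(y')^2 + (121/2) y^2.
∂L/∂y = 121y.
∂L/∂y' = y'.
The Euler-Lagrange equation d/dx(∂L/∂y') − ∂L/∂y = 0 becomes:
    y'' - 121 y = 0
General solution: y(x) = A e^(11x) + B e^(-11x), where A and B are arbitrary constants fixed by the endpoint conditions.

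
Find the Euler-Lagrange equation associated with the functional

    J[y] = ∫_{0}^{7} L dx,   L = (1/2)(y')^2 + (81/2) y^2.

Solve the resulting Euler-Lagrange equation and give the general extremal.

The Lagrangian is L = (1/2)(y')^2 + (81/2) y^2.
∂L/∂y = 81y.
∂L/∂y' = y'.
The Euler-Lagrange equation d/dx(∂L/∂y') − ∂L/∂y = 0 becomes:
    y'' - 81 y = 0
General solution: y(x) = A e^(9x) + B e^(-9x), where A and B are arbitrary constants fixed by the endpoint conditions.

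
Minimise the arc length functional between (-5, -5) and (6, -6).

Arc-length functional: J[y] = ∫ sqrt(1 + (y')^2) dx.
Lagrangian L = sqrt(1 + (y')^2) has no explicit y dependence, so ∂L/∂y = 0 and the Euler-Lagrange equation gives
    d/dx( y' / sqrt(1 + (y')^2) ) = 0  ⇒  y' / sqrt(1 + (y')^2) = const.
Hence y' is constant, so y(x) is affine.
Fitting the endpoints (-5, -5) and (6, -6):
    slope m = ((-6) − (-5)) / (6 − (-5)) = -1/11,
    intercept c = (-5) − m·(-5) = -60/11.
Extremal: y(x) = (-1/11) x - 60/11.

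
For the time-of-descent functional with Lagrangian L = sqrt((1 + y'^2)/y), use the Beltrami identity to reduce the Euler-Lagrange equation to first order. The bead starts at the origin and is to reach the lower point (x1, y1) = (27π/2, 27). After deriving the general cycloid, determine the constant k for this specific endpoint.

The Lagrangian L = sqrt((1 + y'^2) / y) has no explicit x dependence, so the Beltrami identity applies:
    L − y' ∂L/∂y' = C.
Compute ∂L/∂y' = y' / sqrt(y (1 + y'^2)).
Substitute:
    sqrt((1 + y'^2)/y) − y'·y' / sqrt(y (1 + y'^2))
    = (1 + y'^2) / sqrt(y (1 + y'^2)) − y'^2 / sqrt(y (1 + y'^2))
    = 1 / sqrt(y (1 + y'^2)) = C.
Squaring and rearranging gives the first integral
    y (1 + y'^2) = 1/C^2 =: k   (constant).
Solving this first-order ODE by the substitution
    y = (k/2)(1 − cos θ)
yields the cycloid parameterisation
    x(θ) = (k/2)(θ − sin θ),   y(θ) = (k/2)(1 − cos θ).
The constant k is fixed by the endpoint condition.
Now fit the given lower endpoint (x1, y1) = (27π/2, 27). At the bottom of the first arch (θ = π), the parametric equations give
    y(π) = (k/2)(1 − cos π) = k,
    x(π) = (k/2)(π − sin π) = kπ/2.
Matching y(π) = 27 gives k = 27, consistent with x(π) = 27π/2. Therefore the specific cycloid is
    x(θ) = (27/2)(θ − sin θ),   y(θ) = (27/2)(1 − cos θ).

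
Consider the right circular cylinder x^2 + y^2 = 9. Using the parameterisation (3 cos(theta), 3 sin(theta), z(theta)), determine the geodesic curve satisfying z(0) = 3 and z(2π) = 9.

Parameterise the cylinder of radius R = 3 as
    r(θ) = (3 cos θ, 3 sin θ, z(θ)).
The arc-length element is
    ds = sqrt(9 + (dz/dθ)^2) dθ,
so the Lagrangian is L = sqrt(9 + z'^2).
L depends on z' only, not on z or θ, so ∂L/∂z = 0 and
    ∂L/∂z' = z' / sqrt(9 + z'^2).
The Euler-Lagrange equation gives
    d/dθ( z' / sqrt(9 + z'^2) ) = 0,
so z' is constant. Integrating once:
    z(θ) = a θ + b,
a helix on the cylinder (a straight line when the cylinder is unrolled). The constants a, b are determined by the endpoint conditions.
With endpoint conditions z(0) = 3 and z(2π) = 9: from z(0) = b we get b = 3, and a·2π + 3 = 9 gives a = 3/π, so
    z(θ) = (3/π) θ + 3.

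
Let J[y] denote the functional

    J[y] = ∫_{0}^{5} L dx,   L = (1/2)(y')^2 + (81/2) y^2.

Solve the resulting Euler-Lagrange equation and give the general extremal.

The Lagrangian is L = (1/2)(y')^2 + (81/2) y^2.
∂L/∂y = 81y.
∂L/∂y' = y'.
The Euler-Lagrange equation d/dx(∂L/∂y') − ∂L/∂y = 0 becomes:
    y'' - 81 y = 0
General solution: y(x) = A e^(9x) + B e^(-9x), where A and B are arbitrary constants fixed by the endpoint conditions.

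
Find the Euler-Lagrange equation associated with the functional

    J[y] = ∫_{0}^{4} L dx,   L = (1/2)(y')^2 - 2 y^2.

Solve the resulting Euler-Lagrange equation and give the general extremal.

The Lagrangian is L = (1/2)(y')^2 - 2 y^2.
∂L/∂y = -4y.
∂L/∂y' = y'.
The Euler-Lagrange equation d/dx(∂L/∂y') − ∂L/∂y = 0 becomes:
    y'' + 4 y = 0
General solution: y(x) = A sin(2x) + B cos(2x), where A and B are arbitrary constants fixed by the endpoint conditions.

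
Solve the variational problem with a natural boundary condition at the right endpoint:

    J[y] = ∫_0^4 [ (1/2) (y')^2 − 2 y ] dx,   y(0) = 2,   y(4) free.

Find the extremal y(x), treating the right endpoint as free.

The Lagrangian L = (1/2) (y')^2 − 2 y gives
    ∂L/∂y = −2,   ∂L/∂y' = y'.
Euler-Lagrange: d/dx(y') − (−2) = 0, i.e. y'' + 2 = 0, so
    y(x) = −(2/2) x^2 + C1 x + C2.
Fixed left endpoint y(0) = 2 ⇒ C2 = 2.
The right endpoint x = 4 is free, so the natural (transversality) condition is ∂L/∂y' |_{x=4} = 0, i.e. y'(4) = 0.
Compute y'(x) = −2 x + C1, so y'(4) = −8 + C1 = 0 ⇒ C1 = 8.
Therefore the extremal is
    y(x) = −x^2 + 8 x + 2.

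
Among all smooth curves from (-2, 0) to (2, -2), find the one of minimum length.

Arc-length functional: J[y] = ∫ sqrt(1 + (y')^2) dx.
Lagrangian L = sqrt(1 + (y')^2) has no explicit y dependence, so ∂L/∂y = 0 and the Euler-Lagrange equation gives
    d/dx( y' / sqrt(1 + (y')^2) ) = 0  ⇒  y' / sqrt(1 + (y')^2) = const.
Hence y' is constant, so y(x) is affine.
Fitting the endpoints (-2, 0) and (2, -2):
    slope m = ((-2) − 0) / (2 − (-2)) = -1/2,
    intercept c = 0 − m·(-2) = -1.
Extremal: y(x) = (-1/2) x - 1.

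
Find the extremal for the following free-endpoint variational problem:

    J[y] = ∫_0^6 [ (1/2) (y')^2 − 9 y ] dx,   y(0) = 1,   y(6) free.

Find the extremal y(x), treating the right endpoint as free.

The Lagrangian L = (1/2) (y')^2 − 9 y gives
    ∂L/∂y = −9,   ∂L/∂y' = y'.
Euler-Lagrange: d/dx(y') − (−9) = 0, i.e. y'' + 9 = 0, so
    y(x) = −(9/2) x^2 + C1 x + C2.
Fixed left endpoint y(0) = 1 ⇒ C2 = 1.
The right endpoint x = 6 is free, so the natural (transversality) condition is ∂L/∂y' |_{x=6} = 0, i.e. y'(6) = 0.
Compute y'(x) = −9 x + C1, so y'(6) = −54 + C1 = 0 ⇒ C1 = 54.
Therefore the extremal is
    y(x) = −(9/2) x^2 + 54 x + 1.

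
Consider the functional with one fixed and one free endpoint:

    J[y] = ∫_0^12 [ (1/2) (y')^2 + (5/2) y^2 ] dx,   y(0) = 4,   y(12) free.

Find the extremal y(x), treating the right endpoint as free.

The Lagrangian L = (1/2) (y')^2 + (5/2) y^2 gives
    ∂L/∂y = 5 y,   ∂L/∂y' = y'.
Euler-Lagrange: y'' − 5 y = 0.
With k = sqrt(5), the general solution is
    y(x) = A cosh(sqrt(5) x) + B sinh(sqrt(5) x).
Fixed left endpoint y(0) = 4 ⇒ A = 4.
The right endpoint x = 12 is free, so the natural (transversality) condition is ∂L/∂y' |_{x=12} = 0, i.e. y'(12) = 0.
Compute y'(x) = A k sinh(k x) + B k cosh(k x), so
    y'(12) = A k sinh(k·12) + B k cosh(k·12) = 0
    ⇒ B = −A tanh(k·12) = − 4 tanh(sqrt(5)·12).
Therefore the extremal is
    y(x) = 4 cosh(sqrt(5) x) − 4 tanh(sqrt(5)·12) sinh(sqrt(5) x).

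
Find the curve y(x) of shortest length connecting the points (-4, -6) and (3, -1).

Arc-length functional: J[y] = ∫ sqrt(1 + (y')^2) dx.
Lagrangian L = sqrt(1 + (y')^2) has no explicit y dependence, so ∂L/∂y = 0 and the Euler-Lagrange equation gives
    d/dx( y' / sqrt(1 + (y')^2) ) = 0  ⇒  y' / sqrt(1 + (y')^2) = const.
Hence y' is constant, so y(x) is affine.
Fitting the endpoints (-4, -6) and (3, -1):
    slope m = ((-1) − (-6)) / (3 − (-4)) = 5/7,
    intercept c = (-6) − m·(-4) = -22/7.
Extremal: y(x) = (5/7) x - 22/7.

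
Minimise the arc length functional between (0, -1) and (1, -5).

Arc-length functional: J[y] = ∫ sqrt(1 + (y')^2) dx.
Lagrangian L = sqrt(1 + (y')^2) has no explicit y dependence, so ∂L/∂y = 0 and the Euler-Lagrange equation gives
    d/dx( y' / sqrt(1 + (y')^2) ) = 0  ⇒  y' / sqrt(1 + (y')^2) = const.
Hence y' is constant, so y(x) is affine.
Fitting the endpoints (0, -1) and (1, -5):
    slope m = ((-5) − (-1)) / (1 − 0) = -4,
    intercept c = (-1) − m·0 = -1.
Extremal: y(x) = -4 x - 1.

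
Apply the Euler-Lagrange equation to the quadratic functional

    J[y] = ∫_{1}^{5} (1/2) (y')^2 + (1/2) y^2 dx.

The Lagrangian is L = (1/2) (y')^2 + (1/2) y^2.
Compute ∂L/∂y = y, ∂L/∂y' = y'.
The Euler-Lagrange equation d/dx(∂L/∂y') − ∂L/∂y = 0 reduces to
    y'' − y = 0.
Its general solution is
    y(x) = A e^x + B e^(−x),
with A, B fixed by the endpoint conditions.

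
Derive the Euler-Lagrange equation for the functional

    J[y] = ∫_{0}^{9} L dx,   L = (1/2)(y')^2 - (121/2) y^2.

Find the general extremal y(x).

The Lagrangian is L = (1/2)(y')^2 - (121/2) y^2.
∂L/∂y = -121y.
∂L/∂y' = y'.
The Euler-Lagrange equation d/dx(∂L/∂y') − ∂L/∂y = 0 becomes:
    y'' + 121 y = 0
General solution: y(x) = A sin(11x) + B cos(11x), where A and B are arbitrary constants fixed by the endpoint conditions.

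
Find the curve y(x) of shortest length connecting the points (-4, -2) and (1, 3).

Arc-length functional: J[y] = ∫ sqrt(1 + (y')^2) dx.
Lagrangian L = sqrt(1 + (y')^2) has no explicit y dependence, so ∂L/∂y = 0 and the Euler-Lagrange equation gives
    d/dx( y' / sqrt(1 + (y')^2) ) = 0  ⇒  y' / sqrt(1 + (y')^2) = const.
Hence y' is constant, so y(x) is affine.
Fitting the endpoints (-4, -2) and (1, 3):
    slope m = (3 − (-2)) / (1 − (-4)) = 1,
    intercept c = (-2) − m·(-4) = 2.
Extremal: y(x) = x + 2.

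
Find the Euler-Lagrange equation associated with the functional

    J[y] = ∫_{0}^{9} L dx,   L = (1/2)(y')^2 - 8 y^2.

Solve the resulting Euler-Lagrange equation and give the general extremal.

The Lagrangian is L = (1/2)(y')^2 - 8 y^2.
∂L/∂y = -16y.
∂L/∂y' = y'.
The Euler-Lagrange equation d/dx(∂L/∂y') − ∂L/∂y = 0 becomes:
    y'' + 16 y = 0
General solution: y(x) = A sin(4x) + B cos(4x), where A and B are arbitrary constants fixed by the endpoint conditions.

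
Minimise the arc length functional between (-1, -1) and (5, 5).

Arc-length functional: J[y] = ∫ sqrt(1 + (y')^2) dx.
Lagrangian L = sqrt(1 + (y')^2) has no explicit y dependence, so ∂L/∂y = 0 and the Euler-Lagrange equation gives
    d/dx( y' / sqrt(1 + (y')^2) ) = 0  ⇒  y' / sqrt(1 + (y')^2) = const.
Hence y' is constant, so y(x) is affine.
Fitting the endpoints (-1, -1) and (5, 5):
    slope m = (5 − (-1)) / (5 − (-1)) = 1,
    intercept c = (-1) − m·(-1) = 0.
Extremal: y(x) = x.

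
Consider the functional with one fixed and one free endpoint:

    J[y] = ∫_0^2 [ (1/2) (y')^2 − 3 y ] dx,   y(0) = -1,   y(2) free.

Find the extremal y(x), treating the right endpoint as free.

The Lagrangian L = (1/2) (y')^2 − 3 y gives
    ∂L/∂y = −3,   ∂L/∂y' = y'.
Euler-Lagrange: d/dx(y') − (−3) = 0, i.e. y'' + 3 = 0, so
    y(x) = −(3/2) x^2 + C1 x + C2.
Fixed left endpoint y(0) = -1 ⇒ C2 = -1.
The right endpoint x = 2 is free, so the natural (transversality) condition is ∂L/∂y' |_{x=2} = 0, i.e. y'(2) = 0.
Compute y'(x) = −3 x + C1, so y'(2) = −6 + C1 = 0 ⇒ C1 = 6.
Therefore the extremal is
    y(x) = −(3/2) x^2 + 6 x − 1.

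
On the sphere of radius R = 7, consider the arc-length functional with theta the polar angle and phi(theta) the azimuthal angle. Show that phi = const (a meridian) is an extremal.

On the sphere of radius R = 7 with spherical coordinates (θ, φ), the induced metric is
    ds^2 = 49(dθ^2 + sin^2(θ) dφ^2).
Using θ as the parameter, the arc-length functional becomes
    J[φ] = ∫ 7 sqrt(1 + sin^2(θ) (dφ/dθ)^2) dθ.
So L = 7 sqrt(1 + sin^2(θ) φ'^2). Compute
    ∂L/∂φ = 0  (L has no explicit φ dependence),
    ∂L/∂φ' = 7 sin^2(θ) φ' / sqrt(1 + sin^2(θ) φ'^2).
For the candidate φ(θ) = c (constant), φ' = 0, so ∂L/∂φ' evaluated along the candidate vanishes, and ∂L/∂φ is identically zero. Hence
    d/dθ(∂L/∂φ') − ∂L/∂φ = 0
is satisfied. Therefore meridians φ = const are extremals of arc length — they are geodesics on the sphere.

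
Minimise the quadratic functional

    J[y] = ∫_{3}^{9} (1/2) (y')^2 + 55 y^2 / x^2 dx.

The Lagrangian is L = (1/2) (y')^2 + 55 y^2 / x^2.
Compute ∂L/∂y = 110y/x^2, ∂L/∂y' = y'.
The Euler-Lagrange equation d/dx(∂L/∂y') − ∂L/∂y = 0 reduces to
    y'' − 110/x^2 · y = 0  (x > 0).
Its general solution is
    y(x) = A x^11 + B x^(-10),
with A, B fixed by the endpoint conditions.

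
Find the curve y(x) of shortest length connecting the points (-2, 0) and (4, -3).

Arc-length functional: J[y] = ∫ sqrt(1 + (y')^2) dx.
Lagrangian L = sqrt(1 + (y')^2) has no explicit y dependence, so ∂L/∂y = 0 and the Euler-Lagrange equation gives
    d/dx( y' / sqrt(1 + (y')^2) ) = 0  ⇒  y' / sqrt(1 + (y')^2) = const.
Hence y' is constant, so y(x) is affine.
Fitting the endpoints (-2, 0) and (4, -3):
    slope m = ((-3) − 0) / (4 − (-2)) = -1/2,
    intercept c = 0 − m·(-2) = -1.
Extremal: y(x) = (-1/2) x - 1.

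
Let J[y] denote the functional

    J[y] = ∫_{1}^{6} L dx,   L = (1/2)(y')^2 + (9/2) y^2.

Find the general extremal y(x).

The Lagrangian is L = (1/2)(y')^2 + (9/2) y^2.
∂L/∂y = 9y.
∂L/∂y' = y'.
The Euler-Lagrange equation d/dx(∂L/∂y') − ∂L/∂y = 0 becomes:
    y'' - 9 y = 0
General solution: y(x) = A e^(3x) + B e^(-3x), where A and B are arbitrary constants fixed by the endpoint conditions.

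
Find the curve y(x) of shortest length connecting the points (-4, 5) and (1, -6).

Arc-length functional: J[y] = ∫ sqrt(1 + (y')^2) dx.
Lagrangian L = sqrt(1 + (y')^2) has no explicit y dependence, so ∂L/∂y = 0 and the Euler-Lagrange equation gives
    d/dx( y' / sqrt(1 + (y')^2) ) = 0  ⇒  y' / sqrt(1 + (y')^2) = const.
Hence y' is constant, so y(x) is affine.
Fitting the endpoints (-4, 5) and (1, -6):
    slope m = ((-6) − 5) / (1 − (-4)) = -11/5,
    intercept c = 5 − m·(-4) = -19/5.
Extremal: y(x) = (-11/5) x - 19/5.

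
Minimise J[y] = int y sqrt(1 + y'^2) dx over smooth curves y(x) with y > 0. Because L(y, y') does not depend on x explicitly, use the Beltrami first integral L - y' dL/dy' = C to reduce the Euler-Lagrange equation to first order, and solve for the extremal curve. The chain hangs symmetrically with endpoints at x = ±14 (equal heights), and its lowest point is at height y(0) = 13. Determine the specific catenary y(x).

The Lagrangian L(y, y') = y sqrt(1 + y'^2) has no explicit x dependence, so the Beltrami identity applies:
    L − y' ∂L/∂y' = C.
Compute ∂L/∂y' = y · y' / sqrt(1 + y'^2). Then
    L − y' ∂L/∂y'
    = y sqrt(1 + y'^2) − y · y'^2 / sqrt(1 + y'^2)
    = y (1 + y'^2 − y'^2) / sqrt(1 + y'^2)
    = y / sqrt(1 + y'^2) = C.
Squaring gives y^2 = C^2 (1 + y'^2), i.e.
    y'^2 = y^2 / C^2 − 1.
Separating variables,
    dy / sqrt(y^2 − C^2) = dx / C,
and integrating gives arccosh(y / C) = (x − a)/C, so
    y(x) = C cosh((x − a)/C),
the catenary. The constants C and a are fixed by the two endpoint conditions (and, for the hanging-chain problem, the length constraint selects C).
Now fit the given data. The endpoints x = ±14 are symmetric at equal height, so the catenary is even about its minimum: a = 0 and y(x) = C cosh(x/C). The lowest point is y(0) = C cosh(0) = C, and we are told y(0) = 13, so C = 13. Therefore
    y(x) = 13 cosh(x/13),
and at the endpoints
    y(±14) = 13 cosh(14/13).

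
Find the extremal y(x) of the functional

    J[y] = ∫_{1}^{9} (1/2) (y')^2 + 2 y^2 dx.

The Lagrangian is L = (1/2) (y')^2 + 2 y^2.
Compute ∂L/∂y = 4y, ∂L/∂y' = y'.
The Euler-Lagrange equation d/dx(∂L/∂y') − ∂L/∂y = 0 reduces to
    y'' − 4 y = 0.
Its general solution is
    y(x) = A e^(2x) + B e^(−2x),
with A, B fixed by the endpoint conditions.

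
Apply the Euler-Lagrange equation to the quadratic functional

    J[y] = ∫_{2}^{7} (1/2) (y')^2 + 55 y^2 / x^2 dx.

The Lagrangian is L = (1/2) (y')^2 + 55 y^2 / x^2.
Compute ∂L/∂y = 110y/x^2, ∂L/∂y' = y'.
The Euler-Lagrange equation d/dx(∂L/∂y') − ∂L/∂y = 0 reduces to
    y'' − 110/x^2 · y = 0  (x > 0).
Its general solution is
    y(x) = A x^11 + B x^(-10),
with A, B fixed by the endpoint conditions.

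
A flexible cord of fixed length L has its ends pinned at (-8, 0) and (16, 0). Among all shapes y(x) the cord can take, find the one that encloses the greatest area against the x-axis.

Set up the augmented Lagrangian using a multiplier λ for the length constraint:
    F(y, y') = y − λ sqrt(1 + y'^2).
F has no explicit x dependence, so the Beltrami identity yields a first integral
    F − y' ∂F/∂y' = C.
Compute ∂F/∂y' = −λ y' / sqrt(1 + y'^2). Then
    y − λ sqrt(1 + y'^2) + λ y'^2 / sqrt(1 + y'^2) = C
    ⇒  y − λ / sqrt(1 + y'^2) = C.
Solving for y' and integrating gives
    (x − a)^2 + (y − b)^2 = λ^2,
a circular arc of radius λ. The constants a, b are determined by the endpoint conditions y(-8) = y(16) = 0, and λ is fixed implicitly by the length constraint
    ∫_{-8}^{16} sqrt(1 + y'^2) dx = L.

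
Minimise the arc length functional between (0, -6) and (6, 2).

Arc-length functional: J[y] = ∫ sqrt(1 + (y')^2) dx.
Lagrangian L = sqrt(1 + (y')^2) has no explicit y dependence, so ∂L/∂y = 0 and the Euler-Lagrange equation gives
    d/dx( y' / sqrt(1 + (y')^2) ) = 0  ⇒  y' / sqrt(1 + (y')^2) = const.
Hence y' is constant, so y(x) is affine.
Fitting the endpoints (0, -6) and (6, 2):
    slope m = (2 − (-6)) / (6 − 0) = 4/3,
    intercept c = (-6) − m·0 = -6.
Extremal: y(x) = (4/3) x - 6.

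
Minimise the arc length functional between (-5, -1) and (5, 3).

Arc-length functional: J[y] = ∫ sqrt(1 + (y')^2) dx.
Lagrangian L = sqrt(1 + (y')^2) has no explicit y dependence, so ∂L/∂y = 0 and the Euler-Lagrange equation gives
    d/dx( y' / sqrt(1 + (y')^2) ) = 0  ⇒  y' / sqrt(1 + (y')^2) = const.
Hence y' is constant, so y(x) is affine.
Fitting the endpoints (-5, -1) and (5, 3):
    slope m = (3 − (-1)) / (5 − (-5)) = 2/5,
    intercept c = (-1) − m·(-5) = 1.
Extremal: y(x) = (2/5) x + 1.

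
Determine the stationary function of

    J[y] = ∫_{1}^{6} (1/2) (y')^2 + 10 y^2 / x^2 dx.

The Lagrangian is L = (1/2) (y')^2 + 10 y^2 / x^2.
Compute ∂L/∂y = 20y/x^2, ∂L/∂y' = y'.
The Euler-Lagrange equation d/dx(∂L/∂y') − ∂L/∂y = 0 reduces to
    y'' − 20/x^2 · y = 0  (x > 0).
Its general solution is
    y(x) = A x^5 + B x^(-4),
with A, B fixed by the endpoint conditions.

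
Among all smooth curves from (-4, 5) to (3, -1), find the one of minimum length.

Arc-length functional: J[y] = ∫ sqrt(1 + (y')^2) dx.
Lagrangian L = sqrt(1 + (y')^2) has no explicit y dependence, so ∂L/∂y = 0 and the Euler-Lagrange equation gives
    d/dx( y' / sqrt(1 + (y')^2) ) = 0  ⇒  y' / sqrt(1 + (y')^2) = const.
Hence y' is constant, so y(x) is affine.
Fitting the endpoints (-4, 5) and (3, -1):
    slope m = ((-1) − 5) / (3 − (-4)) = -6/7,
    intercept c = 5 − m·(-4) = 11/7.
Extremal: y(x) = (-6/7) x + 11/7.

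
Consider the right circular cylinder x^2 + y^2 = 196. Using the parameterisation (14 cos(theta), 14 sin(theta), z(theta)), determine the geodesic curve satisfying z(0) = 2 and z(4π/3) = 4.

Parameterise the cylinder of radius R = 14 as
    r(θ) = (14 cos θ, 14 sin θ, z(θ)).
The arc-length element is
    ds = sqrt(196 + (dz/dθ)^2) dθ,
so the Lagrangian is L = sqrt(196 + z'^2).
L depends on z' only, not on z or θ, so ∂L/∂z = 0 and
    ∂L/∂z' = z' / sqrt(196 + z'^2).
The Euler-Lagrange equation gives
    d/dθ( z' / sqrt(196 + z'^2) ) = 0,
so z' is constant. Integrating once:
    z(θ) = a θ + b,
a helix on the cylinder (a straight line when the cylinder is unrolled). The constants a, b are determined by the endpoint conditions.
With endpoint conditions z(0) = 2 and z(4π/3) = 4: from z(0) = b we get b = 2, and a·4π/3 + 2 = 4 gives a = 3/(2π), so
    z(θ) = (3/(2π)) θ + 2.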